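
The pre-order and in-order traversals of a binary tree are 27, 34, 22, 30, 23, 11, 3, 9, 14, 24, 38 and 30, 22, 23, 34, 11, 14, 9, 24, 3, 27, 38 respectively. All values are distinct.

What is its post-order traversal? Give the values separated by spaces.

30 23 22 14 24 9 3 11 34 38 27

The first element of pre-order is the root; it splits in-order into left and right subtrees.
Root 27: left subtree has 9 nodes {30, 22, 23, 34, 11, 14, 9, 24, 3}, right has 1 {38}.
  Root 34: left subtree has 3 nodes {30, 22, 23}, right has 5 {11, 14, 9, 24, 3}.
    Root 22: left subtree has 1 node {30}, right has 1 {23}.
    Root 11: left subtree has 0 nodes { }, right has 4 {14, 9, 24, 3}.
      Root 3: left subtree has 3 nodes {14, 9, 24}, right has 0 { }.
        Root 9: left subtree has 1 node {14}, right has 1 {24}.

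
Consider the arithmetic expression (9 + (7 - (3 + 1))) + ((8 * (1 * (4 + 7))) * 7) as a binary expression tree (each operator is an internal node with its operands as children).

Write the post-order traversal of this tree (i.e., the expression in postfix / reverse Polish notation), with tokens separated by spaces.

9 7 3 1 + - + 8 1 4 7 + * * 7 * +

Post-order on an expression tree gives postfix notation: for each operator, emit left operand, right operand, then the operator.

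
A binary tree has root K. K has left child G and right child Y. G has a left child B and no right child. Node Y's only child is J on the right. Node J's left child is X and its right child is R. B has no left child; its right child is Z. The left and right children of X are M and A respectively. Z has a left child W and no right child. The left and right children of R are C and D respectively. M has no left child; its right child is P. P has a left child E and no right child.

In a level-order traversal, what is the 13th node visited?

D

Level-order visits nodes level by level from the root, left to right within each level.
Level 0: K
Level 1: G, Y
Level 2: B, J
Level 3: Z, X, R
Level 4: W, M, A, C, D
Level 5: P
Level 6: E
Full level-order sequence: K, G, Y, B, J, Z, X, R, W, M, A, C, D, P, E.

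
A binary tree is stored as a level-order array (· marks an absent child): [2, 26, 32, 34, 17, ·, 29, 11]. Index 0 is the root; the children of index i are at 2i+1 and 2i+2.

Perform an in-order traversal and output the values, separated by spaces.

In-order visits the left subtree, then the node, then the right subtree.
At 2: go left to 26.
  At 26: go left to 34.
    At 34: go left to 11.
      11 is a leaf — visit 11.
    Visit 34.
    At 34: no right child.
  Visit 26.
  At 26: go right to 17.
    17 is a leaf — visit 17.
Visit 2.
At 2: go right to 32.
  At 32: no left child.
  Visit 32.
  At 32: go right to 29.
    29 is a leaf — visit 29.

11 34 26 17 2 32 29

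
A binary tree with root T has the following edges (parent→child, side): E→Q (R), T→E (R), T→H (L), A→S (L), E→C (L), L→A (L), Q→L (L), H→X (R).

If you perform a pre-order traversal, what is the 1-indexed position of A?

8

Pre-order visits the node, then its left subtree, then its right subtree.
Visit T.
At T: go left to H.
  Visit H.
  At H: no left child.
  At H: go right to X.
    X is a leaf — visit X.
At T: go right to E.
  Visit E.
  At E: go left to C.
    C is a leaf — visit C.
  At E: go right to Q.
    Visit Q.
    At Q: go left to L.
      Visit L.
      At L: go left to A.
        Visit A.
        At A: go left to S.
          S is a leaf — visit S.
        At A: no right child.
      At L: no right child.
    At Q: no right child.
Full pre-order sequence: T, H, X, E, C, Q, L, A, S.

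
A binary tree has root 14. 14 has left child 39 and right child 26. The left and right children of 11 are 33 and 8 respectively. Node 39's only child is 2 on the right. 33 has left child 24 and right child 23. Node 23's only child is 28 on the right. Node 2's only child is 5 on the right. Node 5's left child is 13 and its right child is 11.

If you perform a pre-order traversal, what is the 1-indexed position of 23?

Pre-order visits the node, then its left subtree, then its right subtree.
Visit 14.
At 14: go left to 39.
  Visit 39.
  At 39: no left child.
  At 39: go right to 2.
    Visit 2.
    At 2: no left child.
    At 2: go right to 5.
      Visit 5.
      At 5: go left to 13.
        13 is a leaf — visit 13.
      At 5: go right to 11.
        Visit 11.
        At 11: go left to 33.
          Visit 33.
          At 33: go left to 24.
            24 is a leaf — visit 24.
          At 33: go right to 23.
            Visit 23.
            At 23: no left child.
            At 23: go right to 28.
              28 is a leaf — visit 28.
        At 11: go right to 8.
          8 is a leaf — visit 8.
At 14: go right to 26.
  26 is a leaf — visit 26.
Full pre-order sequence: 14, 39, 2, 5, 13, 11, 33, 24, 23, 28, 8, 26.

9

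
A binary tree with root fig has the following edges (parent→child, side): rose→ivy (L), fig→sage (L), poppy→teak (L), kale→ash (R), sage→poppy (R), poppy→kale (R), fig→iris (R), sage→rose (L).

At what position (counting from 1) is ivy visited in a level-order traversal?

6

Level-order visits nodes level by level from the root, left to right within each level.
Level 0: fig
Level 1: sage, iris
Level 2: rose, poppy
Level 3: ivy, teak, kale
Level 4: ash
Full level-order sequence: fig, sage, iris, rose, poppy, ivy, teak, kale, ash.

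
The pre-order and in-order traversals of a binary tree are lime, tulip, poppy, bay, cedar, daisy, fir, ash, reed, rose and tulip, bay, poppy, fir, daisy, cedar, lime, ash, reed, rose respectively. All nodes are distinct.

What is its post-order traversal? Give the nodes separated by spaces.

The first element of pre-order is the root; it splits in-order into left and right subtrees.
Root lime: left subtree has 6 nodes {tulip, bay, poppy, fir, daisy, cedar}, right has 3 {ash, reed, rose}.
  Root tulip: left subtree has 0 nodes { }, right has 5 {bay, poppy, fir, daisy, cedar}.
    Root poppy: left subtree has 1 node {bay}, right has 3 {fir, daisy, cedar}.
      Root cedar: left subtree has 2 nodes {fir, daisy}, right has 0 { }.
        Root daisy: left subtree has 1 node {fir}, right has 0 { }.
  Root ash: left subtree has 0 nodes { }, right has 2 {reed, rose}.
    Root reed: left subtree has 0 nodes { }, right has 1 {rose}.

bay fir daisy cedar poppy tulip rose reed ash lime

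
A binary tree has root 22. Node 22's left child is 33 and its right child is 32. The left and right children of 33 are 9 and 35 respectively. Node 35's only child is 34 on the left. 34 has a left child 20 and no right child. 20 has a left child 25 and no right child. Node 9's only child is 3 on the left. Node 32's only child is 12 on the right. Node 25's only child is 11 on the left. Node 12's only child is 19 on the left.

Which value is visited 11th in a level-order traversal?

25

Level-order visits nodes level by level from the root, left to right within each level.
Level 0: 22
Level 1: 33, 32
Level 2: 9, 35, 12
Level 3: 3, 34, 19
Level 4: 20
Level 5: 25
Level 6: 11
Full level-order sequence: 22, 33, 32, 9, 35, 12, 3, 34, 19, 20, 25, 11.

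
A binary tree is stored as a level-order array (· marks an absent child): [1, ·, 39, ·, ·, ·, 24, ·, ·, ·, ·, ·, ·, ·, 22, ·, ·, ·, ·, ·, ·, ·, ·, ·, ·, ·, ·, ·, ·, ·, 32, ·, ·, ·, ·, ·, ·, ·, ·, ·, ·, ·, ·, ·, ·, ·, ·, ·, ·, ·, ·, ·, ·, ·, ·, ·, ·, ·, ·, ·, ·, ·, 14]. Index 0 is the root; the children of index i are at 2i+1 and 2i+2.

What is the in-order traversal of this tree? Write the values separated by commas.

1, 39, 24, 22, 32, 14

In-order visits the left subtree, then the node, then the right subtree.
At 1: no left child.
Visit 1.
At 1: go right to 39.
  At 39: no left child.
  Visit 39.
  At 39: go right to 24.
    At 24: no left child.
    Visit 24.
    At 24: go right to 22.
      At 22: no left child.
      Visit 22.
      At 22: go right to 32.
        At 32: no left child.
        Visit 32.
        At 32: go right to 14.
          14 is a leaf — visit 14.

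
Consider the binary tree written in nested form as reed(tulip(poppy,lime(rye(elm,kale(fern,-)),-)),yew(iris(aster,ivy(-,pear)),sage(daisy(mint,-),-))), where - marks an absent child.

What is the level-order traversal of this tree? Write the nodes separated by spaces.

Level-order visits nodes level by level from the root, left to right within each level.
Level 0: reed
Level 1: tulip, yew
Level 2: poppy, lime, iris, sage
Level 3: rye, aster, ivy, daisy
Level 4: elm, kale, pear, mint
Level 5: fern

reed tulip yew poppy lime iris sage rye aster ivy daisy elm kale pear mint fern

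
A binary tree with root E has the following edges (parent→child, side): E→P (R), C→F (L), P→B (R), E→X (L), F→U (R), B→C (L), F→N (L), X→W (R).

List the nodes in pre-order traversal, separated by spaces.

Pre-order visits the node, then its left subtree, then its right subtree.
Visit E.
At E: go left to X.
  Visit X.
  At X: no left child.
  At X: go right to W.
    W is a leaf — visit W.
At E: go right to P.
  Visit P.
  At P: no left child.
  At P: go right to B.
    Visit B.
    At B: go left to C.
      Visit C.
      At C: go left to F.
        Visit F.
        At F: go left to N.
          N is a leaf — visit N.
        At F: go right to U.
          U is a leaf — visit U.
      At C: no right child.
    At B: no right child.

E X W P B C F N U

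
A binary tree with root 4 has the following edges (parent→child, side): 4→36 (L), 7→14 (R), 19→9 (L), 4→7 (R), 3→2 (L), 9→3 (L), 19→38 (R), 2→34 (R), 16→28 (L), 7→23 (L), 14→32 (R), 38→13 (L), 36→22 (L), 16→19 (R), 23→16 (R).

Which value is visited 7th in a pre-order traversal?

28

Pre-order visits the node, then its left subtree, then its right subtree.
Visit 4.
At 4: go left to 36.
  Visit 36.
  At 36: go left to 22.
    22 is a leaf — visit 22.
  At 36: no right child.
At 4: go right to 7.
  Visit 7.
  At 7: go left to 23.
    Visit 23.
    At 23: no left child.
    At 23: go right to 16.
      Visit 16.
      At 16: go left to 28.
        28 is a leaf — visit 28.
      At 16: go right to 19.
        Visit 19.
        At 19: go left to 9.
          Visit 9.
          At 9: go left to 3.
            Visit 3.
            At 3: go left to 2.
              Visit 2.
              At 2: no left child.
              At 2: go right to 34.
                34 is a leaf — visit 34.
            At 3: no right child.
          At 9: no right child.
        At 19: go right to 38.
          Visit 38.
          At 38: go left to 13.
            13 is a leaf — visit 13.
          At 38: no right child.
  At 7: go right to 14.
    Visit 14.
    At 14: no left child.
    At 14: go right to 32.
      32 is a leaf — visit 32.
Full pre-order sequence: 4, 36, 22, 7, 23, 16, 28, 19, 9, 3, 2, 34, 38, 13, 14, 32.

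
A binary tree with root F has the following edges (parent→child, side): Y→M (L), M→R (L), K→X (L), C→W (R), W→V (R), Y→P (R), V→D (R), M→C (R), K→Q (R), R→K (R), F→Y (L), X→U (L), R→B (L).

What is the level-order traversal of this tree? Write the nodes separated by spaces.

F Y M P R C B K W X Q V U D

Level-order visits nodes level by level from the root, left to right within each level.
Level 0: F
Level 1: Y
Level 2: M, P
Level 3: R, C
Level 4: B, K, W
Level 5: X, Q, V
Level 6: U, D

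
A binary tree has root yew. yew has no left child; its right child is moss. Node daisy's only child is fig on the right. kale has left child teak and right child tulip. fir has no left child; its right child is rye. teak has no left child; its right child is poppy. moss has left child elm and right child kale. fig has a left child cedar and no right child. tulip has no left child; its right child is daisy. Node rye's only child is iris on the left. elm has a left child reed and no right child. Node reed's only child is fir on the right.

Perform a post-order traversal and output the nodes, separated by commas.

iris, rye, fir, reed, elm, poppy, teak, cedar, fig, daisy, tulip, kale, moss, yew

Post-order visits the left subtree, then the right subtree, then the node.
At yew: no left child.
At yew: go right to moss.
  At moss: go left to elm.
    At elm: go left to reed.
      At reed: no left child.
      At reed: go right to fir.
        At fir: no left child.
        At fir: go right to rye.
          At rye: go left to iris.
            iris is a leaf — visit iris.
          At rye: no right child.
          Visit rye.
        Visit fir.
      Visit reed.
    At elm: no right child.
    Visit elm.
  At moss: go right to kale.
    At kale: go left to teak.
      At teak: no left child.
      At teak: go right to poppy.
        poppy is a leaf — visit poppy.
      Visit teak.
    At kale: go right to tulip.
      At tulip: no left child.
      At tulip: go right to daisy.
        At daisy: no left child.
        At daisy: go right to fig.
          At fig: go left to cedar.
            cedar is a leaf — visit cedar.
          At fig: no right child.
          Visit fig.
        Visit daisy.
      Visit tulip.
    Visit kale.
  Visit moss.
Visit yew.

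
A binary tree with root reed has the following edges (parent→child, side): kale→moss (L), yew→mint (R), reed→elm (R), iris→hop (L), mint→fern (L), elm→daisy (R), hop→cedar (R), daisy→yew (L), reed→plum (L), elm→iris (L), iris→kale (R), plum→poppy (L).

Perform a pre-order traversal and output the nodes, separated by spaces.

Pre-order visits the node, then its left subtree, then its right subtree.
Visit reed.
At reed: go left to plum.
  Visit plum.
  At plum: go left to poppy.
    poppy is a leaf — visit poppy.
  At plum: no right child.
At reed: go right to elm.
  Visit elm.
  At elm: go left to iris.
    Visit iris.
    At iris: go left to hop.
      Visit hop.
      At hop: no left child.
      At hop: go right to cedar.
        cedar is a leaf — visit cedar.
    At iris: go right to kale.
      Visit kale.
      At kale: go left to moss.
        moss is a leaf — visit moss.
      At kale: no right child.
  At elm: go right to daisy.
    Visit daisy.
    At daisy: go left to yew.
      Visit yew.
      At yew: no left child.
      At yew: go right to mint.
        Visit mint.
        At mint: go left to fern.
          fern is a leaf — visit fern.
        At mint: no right child.
    At daisy: no right child.

reed plum poppy elm iris hop cedar kale moss daisy yew mint fern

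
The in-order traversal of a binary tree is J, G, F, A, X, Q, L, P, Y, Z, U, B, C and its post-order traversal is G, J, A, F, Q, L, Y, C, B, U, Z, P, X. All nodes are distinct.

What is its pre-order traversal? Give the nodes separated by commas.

The last element of post-order is the root; it splits in-order into left and right subtrees.
Root X: left subtree has 4 nodes {J, G, F, A}, right has 8 {Q, L, P, Y, Z, U, B, C}.
  Root F: left subtree has 2 nodes {J, G}, right has 1 {A}.
    Root J: left subtree has 0 nodes { }, right has 1 {G}.
  Root P: left subtree has 2 nodes {Q, L}, right has 5 {Y, Z, U, B, C}.
    Root L: left subtree has 1 node {Q}, right has 0 { }.
    Root Z: left subtree has 1 node {Y}, right has 3 {U, B, C}.
      Root U: left subtree has 0 nodes { }, right has 2 {B, C}.
        Root B: left subtree has 0 nodes { }, right has 1 {C}.

X, F, J, G, A, P, L, Q, Z, Y, U, B, C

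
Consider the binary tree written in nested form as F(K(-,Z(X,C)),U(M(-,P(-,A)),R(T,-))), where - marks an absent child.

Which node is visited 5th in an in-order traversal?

In-order visits the left subtree, then the node, then the right subtree.
At F: go left to K.
  At K: no left child.
  Visit K.
  At K: go right to Z.
    At Z: go left to X.
      X is a leaf — visit X.
    Visit Z.
    At Z: go right to C.
      C is a leaf — visit C.
Visit F.
At F: go right to U.
  At U: go left to M.
    At M: no left child.
    Visit M.
    At M: go right to P.
      At P: no left child.
      Visit P.
      At P: go right to A.
        A is a leaf — visit A.
  Visit U.
  At U: go right to R.
    At R: go left to T.
      T is a leaf — visit T.
    Visit R.
    At R: no right child.
Full in-order sequence: K, X, Z, C, F, M, P, A, U, T, R.

F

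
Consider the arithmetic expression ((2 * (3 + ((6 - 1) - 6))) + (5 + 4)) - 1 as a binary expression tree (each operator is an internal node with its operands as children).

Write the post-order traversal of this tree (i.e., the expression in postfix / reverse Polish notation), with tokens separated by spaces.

2 3 6 1 - 6 - + * 5 4 + + 1 -

Post-order on an expression tree gives postfix notation: for each operator, emit left operand, right operand, then the operator.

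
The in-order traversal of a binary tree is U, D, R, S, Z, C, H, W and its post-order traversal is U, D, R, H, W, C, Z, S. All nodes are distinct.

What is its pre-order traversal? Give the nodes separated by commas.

S, R, D, U, Z, C, W, H

The last element of post-order is the root; it splits in-order into left and right subtrees.
Root S: left subtree has 3 nodes {U, D, R}, right has 4 {Z, C, H, W}.
  Root R: left subtree has 2 nodes {U, D}, right has 0 { }.
    Root D: left subtree has 1 node {U}, right has 0 { }.
  Root Z: left subtree has 0 nodes { }, right has 3 {C, H, W}.
    Root C: left subtree has 0 nodes { }, right has 2 {H, W}.
      Root W: left subtree has 1 node {H}, right has 0 { }.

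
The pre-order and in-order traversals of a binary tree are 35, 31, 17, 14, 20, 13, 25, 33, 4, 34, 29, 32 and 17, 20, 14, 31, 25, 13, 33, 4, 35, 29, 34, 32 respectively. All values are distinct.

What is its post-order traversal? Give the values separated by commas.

The first element of pre-order is the root; it splits in-order into left and right subtrees.
Root 35: left subtree has 8 nodes {17, 20, 14, 31, 25, 13, 33, 4}, right has 3 {29, 34, 32}.
  Root 31: left subtree has 3 nodes {17, 20, 14}, right has 4 {25, 13, 33, 4}.
    Root 17: left subtree has 0 nodes { }, right has 2 {20, 14}.
      Root 14: left subtree has 1 node {20}, right has 0 { }.
    Root 13: left subtree has 1 node {25}, right has 2 {33, 4}.
      Root 33: left subtree has 0 nodes { }, right has 1 {4}.
  Root 34: left subtree has 1 node {29}, right has 1 {32}.

20, 14, 17, 25, 4, 33, 13, 31, 29, 32, 34, 35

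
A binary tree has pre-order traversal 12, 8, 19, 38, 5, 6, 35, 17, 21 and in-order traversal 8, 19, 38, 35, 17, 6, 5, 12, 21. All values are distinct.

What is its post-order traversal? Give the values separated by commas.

17, 35, 6, 5, 38, 19, 8, 21, 12

The first element of pre-order is the root; it splits in-order into left and right subtrees.
Root 12: left subtree has 7 nodes {8, 19, 38, 35, 17, 6, 5}, right has 1 {21}.
  Root 8: left subtree has 0 nodes { }, right has 6 {19, 38, 35, 17, 6, 5}.
    Root 19: left subtree has 0 nodes { }, right has 5 {38, 35, 17, 6, 5}.
      Root 38: left subtree has 0 nodes { }, right has 4 {35, 17, 6, 5}.
        Root 5: left subtree has 3 nodes {35, 17, 6}, right has 0 { }.
          Root 6: left subtree has 2 nodes {35, 17}, right has 0 { }.
            Root 35: left subtree has 0 nodes { }, right has 1 {17}.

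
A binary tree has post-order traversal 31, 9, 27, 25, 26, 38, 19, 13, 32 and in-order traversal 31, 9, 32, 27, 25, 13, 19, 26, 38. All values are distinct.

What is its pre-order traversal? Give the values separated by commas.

32, 9, 31, 13, 25, 27, 19, 38, 26

The last element of post-order is the root; it splits in-order into left and right subtrees.
Root 32: left subtree has 2 nodes {31, 9}, right has 6 {27, 25, 13, 19, 26, 38}.
  Root 9: left subtree has 1 node {31}, right has 0 { }.
  Root 13: left subtree has 2 nodes {27, 25}, right has 3 {19, 26, 38}.
    Root 25: left subtree has 1 node {27}, right has 0 { }.
    Root 19: left subtree has 0 nodes { }, right has 2 {26, 38}.
      Root 38: left subtree has 1 node {26}, right has 0 { }.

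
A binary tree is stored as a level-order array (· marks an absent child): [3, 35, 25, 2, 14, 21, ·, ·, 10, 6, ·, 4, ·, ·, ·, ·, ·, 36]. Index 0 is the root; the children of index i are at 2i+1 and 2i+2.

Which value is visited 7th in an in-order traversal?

In-order visits the left subtree, then the node, then the right subtree.
At 3: go left to 35.
  At 35: go left to 2.
    At 2: no left child.
    Visit 2.
    At 2: go right to 10.
      At 10: go left to 36.
        36 is a leaf — visit 36.
      Visit 10.
      At 10: no right child.
  Visit 35.
  At 35: go right to 14.
    At 14: go left to 6.
      6 is a leaf — visit 6.
    Visit 14.
    At 14: no right child.
Visit 3.
At 3: go right to 25.
  At 25: go left to 21.
    At 21: go left to 4.
      4 is a leaf — visit 4.
    Visit 21.
    At 21: no right child.
  Visit 25.
  At 25: no right child.
Full in-order sequence: 2, 36, 10, 35, 6, 14, 3, 4, 21, 25.

3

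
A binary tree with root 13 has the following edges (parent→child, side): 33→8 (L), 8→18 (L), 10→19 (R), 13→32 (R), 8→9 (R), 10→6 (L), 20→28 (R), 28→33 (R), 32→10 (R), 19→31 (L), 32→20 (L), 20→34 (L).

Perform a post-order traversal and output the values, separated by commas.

Post-order visits the left subtree, then the right subtree, then the node.
At 13: no left child.
At 13: go right to 32.
  At 32: go left to 20.
    At 20: go left to 34.
      34 is a leaf — visit 34.
    At 20: go right to 28.
      At 28: no left child.
      At 28: go right to 33.
        At 33: go left to 8.
          At 8: go left to 18.
            18 is a leaf — visit 18.
          At 8: go right to 9.
            9 is a leaf — visit 9.
          Visit 8.
        At 33: no right child.
        Visit 33.
      Visit 28.
    Visit 20.
  At 32: go right to 10.
    At 10: go left to 6.
      6 is a leaf — visit 6.
    At 10: go right to 19.
      At 19: go left to 31.
        31 is a leaf — visit 31.
      At 19: no right child.
      Visit 19.
    Visit 10.
  Visit 32.
Visit 13.

34, 18, 9, 8, 33, 28, 20, 6, 31, 19, 10, 32, 13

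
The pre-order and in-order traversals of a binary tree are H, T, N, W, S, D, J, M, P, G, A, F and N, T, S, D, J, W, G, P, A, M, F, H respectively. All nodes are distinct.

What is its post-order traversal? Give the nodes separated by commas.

The first element of pre-order is the root; it splits in-order into left and right subtrees.
Root H: left subtree has 11 nodes {N, T, S, D, J, W, G, P, A, M, F}, right has 0 { }.
  Root T: left subtree has 1 node {N}, right has 9 {S, D, J, W, G, P, A, M, F}.
    Root W: left subtree has 3 nodes {S, D, J}, right has 5 {G, P, A, M, F}.
      Root S: left subtree has 0 nodes { }, right has 2 {D, J}.
        Root D: left subtree has 0 nodes { }, right has 1 {J}.
      Root M: left subtree has 3 nodes {G, P, A}, right has 1 {F}.
        Root P: left subtree has 1 node {G}, right has 1 {A}.

N, J, D, S, G, A, P, F, M, W, T, H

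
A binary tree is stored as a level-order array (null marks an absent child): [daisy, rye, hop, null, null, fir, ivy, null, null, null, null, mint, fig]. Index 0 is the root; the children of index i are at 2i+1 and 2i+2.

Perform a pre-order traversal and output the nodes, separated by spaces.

Pre-order visits the node, then its left subtree, then its right subtree.
Visit daisy.
At daisy: go left to rye.
  rye is a leaf — visit rye.
At daisy: go right to hop.
  Visit hop.
  At hop: go left to fir.
    Visit fir.
    At fir: go left to mint.
      mint is a leaf — visit mint.
    At fir: go right to fig.
      fig is a leaf — visit fig.
  At hop: go right to ivy.
    ivy is a leaf — visit ivy.

daisy rye hop fir mint fig ivy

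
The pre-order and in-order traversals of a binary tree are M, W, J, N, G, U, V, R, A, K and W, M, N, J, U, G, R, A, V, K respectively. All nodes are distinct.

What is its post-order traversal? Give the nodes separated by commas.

W, N, U, A, R, K, V, G, J, M

The first element of pre-order is the root; it splits in-order into left and right subtrees.
Root M: left subtree has 1 node {W}, right has 8 {N, J, U, G, R, A, V, K}.
  Root J: left subtree has 1 node {N}, right has 6 {U, G, R, A, V, K}.
    Root G: left subtree has 1 node {U}, right has 4 {R, A, V, K}.
      Root V: left subtree has 2 nodes {R, A}, right has 1 {K}.
        Root R: left subtree has 0 nodes { }, right has 1 {A}.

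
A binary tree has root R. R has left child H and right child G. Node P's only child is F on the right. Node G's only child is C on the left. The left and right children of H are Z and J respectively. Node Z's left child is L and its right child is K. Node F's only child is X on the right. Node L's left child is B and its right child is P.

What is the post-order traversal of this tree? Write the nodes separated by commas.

Post-order visits the left subtree, then the right subtree, then the node.
At R: go left to H.
  At H: go left to Z.
    At Z: go left to L.
      At L: go left to B.
        B is a leaf — visit B.
      At L: go right to P.
        At P: no left child.
        At P: go right to F.
          At F: no left child.
          At F: go right to X.
            X is a leaf — visit X.
          Visit F.
        Visit P.
      Visit L.
    At Z: go right to K.
      K is a leaf — visit K.
    Visit Z.
  At H: go right to J.
    J is a leaf — visit J.
  Visit H.
At R: go right to G.
  At G: go left to C.
    C is a leaf — visit C.
  At G: no right child.
  Visit G.
Visit R.

B, X, F, P, L, K, Z, J, H, C, G, R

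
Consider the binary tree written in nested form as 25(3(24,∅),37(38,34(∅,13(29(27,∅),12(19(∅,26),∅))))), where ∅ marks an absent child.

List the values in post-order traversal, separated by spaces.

Post-order visits the left subtree, then the right subtree, then the node.
At 25: go left to 3.
  At 3: go left to 24.
    24 is a leaf — visit 24.
  At 3: no right child.
  Visit 3.
At 25: go right to 37.
  At 37: go left to 38.
    38 is a leaf — visit 38.
  At 37: go right to 34.
    At 34: no left child.
    At 34: go right to 13.
      At 13: go left to 29.
        At 29: go left to 27.
          27 is a leaf — visit 27.
        At 29: no right child.
        Visit 29.
      At 13: go right to 12.
        At 12: go left to 19.
          At 19: no left child.
          At 19: go right to 26.
            26 is a leaf — visit 26.
          Visit 19.
        At 12: no right child.
        Visit 12.
      Visit 13.
    Visit 34.
  Visit 37.
Visit 25.

24 3 38 27 29 26 19 12 13 34 37 25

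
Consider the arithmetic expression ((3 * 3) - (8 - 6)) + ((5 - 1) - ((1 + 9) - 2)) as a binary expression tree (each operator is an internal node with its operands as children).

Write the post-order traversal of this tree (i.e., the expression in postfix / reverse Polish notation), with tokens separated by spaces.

3 3 * 8 6 - - 5 1 - 1 9 + 2 - - +

Post-order on an expression tree gives postfix notation: for each operator, emit left operand, right operand, then the operator.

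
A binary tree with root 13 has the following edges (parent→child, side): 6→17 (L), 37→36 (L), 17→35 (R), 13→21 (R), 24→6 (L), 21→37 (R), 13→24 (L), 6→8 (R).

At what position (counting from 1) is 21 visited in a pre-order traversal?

Pre-order visits the node, then its left subtree, then its right subtree.
Visit 13.
At 13: go left to 24.
  Visit 24.
  At 24: go left to 6.
    Visit 6.
    At 6: go left to 17.
      Visit 17.
      At 17: no left child.
      At 17: go right to 35.
        35 is a leaf — visit 35.
    At 6: go right to 8.
      8 is a leaf — visit 8.
  At 24: no right child.
At 13: go right to 21.
  Visit 21.
  At 21: no left child.
  At 21: go right to 37.
    Visit 37.
    At 37: go left to 36.
      36 is a leaf — visit 36.
    At 37: no right child.
Full pre-order sequence: 13, 24, 6, 17, 35, 8, 21, 37, 36.

7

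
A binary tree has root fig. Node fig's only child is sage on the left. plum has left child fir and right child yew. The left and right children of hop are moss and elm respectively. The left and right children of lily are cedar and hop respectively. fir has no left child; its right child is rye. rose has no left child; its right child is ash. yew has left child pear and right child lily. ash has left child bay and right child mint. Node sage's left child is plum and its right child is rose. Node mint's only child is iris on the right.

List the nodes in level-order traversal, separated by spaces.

fig sage plum rose fir yew ash rye pear lily bay mint cedar hop iris moss elm

Level-order visits nodes level by level from the root, left to right within each level.
Level 0: fig
Level 1: sage
Level 2: plum, rose
Level 3: fir, yew, ash
Level 4: rye, pear, lily, bay, mint
Level 5: cedar, hop, iris
Level 6: moss, elm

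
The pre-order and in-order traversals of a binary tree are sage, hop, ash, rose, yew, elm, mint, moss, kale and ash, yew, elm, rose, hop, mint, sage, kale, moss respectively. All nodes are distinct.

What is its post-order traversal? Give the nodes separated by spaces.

elm yew rose ash mint hop kale moss sage

The first element of pre-order is the root; it splits in-order into left and right subtrees.
Root sage: left subtree has 6 nodes {ash, yew, elm, rose, hop, mint}, right has 2 {kale, moss}.
  Root hop: left subtree has 4 nodes {ash, yew, elm, rose}, right has 1 {mint}.
    Root ash: left subtree has 0 nodes { }, right has 3 {yew, elm, rose}.
      Root rose: left subtree has 2 nodes {yew, elm}, right has 0 { }.
        Root yew: left subtree has 0 nodes { }, right has 1 {elm}.
  Root moss: left subtree has 1 node {kale}, right has 0 { }.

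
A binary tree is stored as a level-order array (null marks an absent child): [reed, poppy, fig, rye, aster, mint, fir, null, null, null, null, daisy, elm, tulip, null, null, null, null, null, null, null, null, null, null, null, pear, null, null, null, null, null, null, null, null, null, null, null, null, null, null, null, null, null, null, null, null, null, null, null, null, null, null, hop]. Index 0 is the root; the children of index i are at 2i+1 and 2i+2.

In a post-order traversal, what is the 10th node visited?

fir

Post-order visits the left subtree, then the right subtree, then the node.
At reed: go left to poppy.
  At poppy: go left to rye.
    rye is a leaf — visit rye.
  At poppy: go right to aster.
    aster is a leaf — visit aster.
  Visit poppy.
At reed: go right to fig.
  At fig: go left to mint.
    At mint: go left to daisy.
      daisy is a leaf — visit daisy.
    At mint: go right to elm.
      At elm: go left to pear.
        At pear: no left child.
        At pear: go right to hop.
          hop is a leaf — visit hop.
        Visit pear.
      At elm: no right child.
      Visit elm.
    Visit mint.
  At fig: go right to fir.
    At fir: go left to tulip.
      tulip is a leaf — visit tulip.
    At fir: no right child.
    Visit fir.
  Visit fig.
Visit reed.
Full post-order sequence: rye, aster, poppy, daisy, hop, pear, elm, mint, tulip, fir, fig, reed.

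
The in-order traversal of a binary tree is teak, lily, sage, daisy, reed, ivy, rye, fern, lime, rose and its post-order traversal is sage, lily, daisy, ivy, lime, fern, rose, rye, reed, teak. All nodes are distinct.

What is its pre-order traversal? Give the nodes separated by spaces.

The last element of post-order is the root; it splits in-order into left and right subtrees.
Root teak: left subtree has 0 nodes { }, right has 9 {lily, sage, daisy, reed, ivy, rye, fern, lime, rose}.
  Root reed: left subtree has 3 nodes {lily, sage, daisy}, right has 5 {ivy, rye, fern, lime, rose}.
    Root daisy: left subtree has 2 nodes {lily, sage}, right has 0 { }.
      Root lily: left subtree has 0 nodes { }, right has 1 {sage}.
    Root rye: left subtree has 1 node {ivy}, right has 3 {fern, lime, rose}.
      Root rose: left subtree has 2 nodes {fern, lime}, right has 0 { }.
        Root fern: left subtree has 0 nodes { }, right has 1 {lime}.

teak reed daisy lily sage rye ivy rose fern lime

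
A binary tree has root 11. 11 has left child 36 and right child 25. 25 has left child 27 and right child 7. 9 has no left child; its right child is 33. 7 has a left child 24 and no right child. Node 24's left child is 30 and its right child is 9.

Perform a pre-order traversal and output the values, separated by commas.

11, 36, 25, 27, 7, 24, 30, 9, 33

Pre-order visits the node, then its left subtree, then its right subtree.
Visit 11.
At 11: go left to 36.
  36 is a leaf — visit 36.
At 11: go right to 25.
  Visit 25.
  At 25: go left to 27.
    27 is a leaf — visit 27.
  At 25: go right to 7.
    Visit 7.
    At 7: go left to 24.
      Visit 24.
      At 24: go left to 30.
        30 is a leaf — visit 30.
      At 24: go right to 9.
        Visit 9.
        At 9: no left child.
        At 9: go right to 33.
          33 is a leaf — visit 33.
    At 7: no right child.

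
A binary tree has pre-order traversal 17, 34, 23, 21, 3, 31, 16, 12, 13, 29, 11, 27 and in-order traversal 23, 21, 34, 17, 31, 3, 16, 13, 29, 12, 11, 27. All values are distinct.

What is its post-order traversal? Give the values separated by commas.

21, 23, 34, 31, 29, 13, 27, 11, 12, 16, 3, 17

The first element of pre-order is the root; it splits in-order into left and right subtrees.
Root 17: left subtree has 3 nodes {23, 21, 34}, right has 8 {31, 3, 16, 13, 29, 12, 11, 27}.
  Root 34: left subtree has 2 nodes {23, 21}, right has 0 { }.
    Root 23: left subtree has 0 nodes { }, right has 1 {21}.
  Root 3: left subtree has 1 node {31}, right has 6 {16, 13, 29, 12, 11, 27}.
    Root 16: left subtree has 0 nodes { }, right has 5 {13, 29, 12, 11, 27}.
      Root 12: left subtree has 2 nodes {13, 29}, right has 2 {11, 27}.
        Root 13: left subtree has 0 nodes { }, right has 1 {29}.
        Root 11: left subtree has 0 nodes { }, right has 1 {27}.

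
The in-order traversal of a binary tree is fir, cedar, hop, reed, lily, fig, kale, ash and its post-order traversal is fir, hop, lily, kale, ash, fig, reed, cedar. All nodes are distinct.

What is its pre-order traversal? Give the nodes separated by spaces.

cedar fir reed hop fig lily ash kale

The last element of post-order is the root; it splits in-order into left and right subtrees.
Root cedar: left subtree has 1 node {fir}, right has 6 {hop, reed, lily, fig, kale, ash}.
  Root reed: left subtree has 1 node {hop}, right has 4 {lily, fig, kale, ash}.
    Root fig: left subtree has 1 node {lily}, right has 2 {kale, ash}.
      Root ash: left subtree has 1 node {kale}, right has 0 { }.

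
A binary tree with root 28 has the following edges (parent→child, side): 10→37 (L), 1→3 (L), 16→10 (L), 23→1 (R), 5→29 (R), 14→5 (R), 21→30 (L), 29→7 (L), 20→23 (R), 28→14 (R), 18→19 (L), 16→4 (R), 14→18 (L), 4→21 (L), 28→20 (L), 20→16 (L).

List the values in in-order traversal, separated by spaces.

37 10 16 30 21 4 20 23 3 1 28 19 18 14 5 7 29

In-order visits the left subtree, then the node, then the right subtree.
At 28: go left to 20.
  At 20: go left to 16.
    At 16: go left to 10.
      At 10: go left to 37.
        37 is a leaf — visit 37.
      Visit 10.
      At 10: no right child.
    Visit 16.
    At 16: go right to 4.
      At 4: go left to 21.
        At 21: go left to 30.
          30 is a leaf — visit 30.
        Visit 21.
        At 21: no right child.
      Visit 4.
      At 4: no right child.
  Visit 20.
  At 20: go right to 23.
    At 23: no left child.
    Visit 23.
    At 23: go right to 1.
      At 1: go left to 3.
        3 is a leaf — visit 3.
      Visit 1.
      At 1: no right child.
Visit 28.
At 28: go right to 14.
  At 14: go left to 18.
    At 18: go left to 19.
      19 is a leaf — visit 19.
    Visit 18.
    At 18: no right child.
  Visit 14.
  At 14: go right to 5.
    At 5: no left child.
    Visit 5.
    At 5: go right to 29.
      At 29: go left to 7.
        7 is a leaf — visit 7.
      Visit 29.
      At 29: no right child.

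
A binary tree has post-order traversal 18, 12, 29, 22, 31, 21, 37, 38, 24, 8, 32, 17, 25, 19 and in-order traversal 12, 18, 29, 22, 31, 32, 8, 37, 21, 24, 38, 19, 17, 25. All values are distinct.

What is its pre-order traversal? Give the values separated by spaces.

The last element of post-order is the root; it splits in-order into left and right subtrees.
Root 19: left subtree has 11 nodes {12, 18, 29, 22, 31, 32, 8, 37, 21, 24, 38}, right has 2 {17, 25}.
  Root 32: left subtree has 5 nodes {12, 18, 29, 22, 31}, right has 5 {8, 37, 21, 24, 38}.
    Root 31: left subtree has 4 nodes {12, 18, 29, 22}, right has 0 { }.
      Root 22: left subtree has 3 nodes {12, 18, 29}, right has 0 { }.
        Root 29: left subtree has 2 nodes {12, 18}, right has 0 { }.
          Root 12: left subtree has 0 nodes { }, right has 1 {18}.
    Root 8: left subtree has 0 nodes { }, right has 4 {37, 21, 24, 38}.
      Root 24: left subtree has 2 nodes {37, 21}, right has 1 {38}.
        Root 37: left subtree has 0 nodes { }, right has 1 {21}.
  Root 25: left subtree has 1 node {17}, right has 0 { }.

19 32 31 22 29 12 18 8 24 37 21 38 25 17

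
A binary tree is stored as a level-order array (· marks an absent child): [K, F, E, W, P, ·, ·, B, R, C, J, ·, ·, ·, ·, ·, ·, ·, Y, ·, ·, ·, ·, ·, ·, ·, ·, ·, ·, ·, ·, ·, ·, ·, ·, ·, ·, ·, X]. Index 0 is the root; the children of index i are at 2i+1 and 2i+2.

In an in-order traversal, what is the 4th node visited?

In-order visits the left subtree, then the node, then the right subtree.
At K: go left to F.
  At F: go left to W.
    At W: go left to B.
      B is a leaf — visit B.
    Visit W.
    At W: go right to R.
      At R: no left child.
      Visit R.
      At R: go right to Y.
        At Y: no left child.
        Visit Y.
        At Y: go right to X.
          X is a leaf — visit X.
  Visit F.
  At F: go right to P.
    At P: go left to C.
      C is a leaf — visit C.
    Visit P.
    At P: go right to J.
      J is a leaf — visit J.
Visit K.
At K: go right to E.
  E is a leaf — visit E.
Full in-order sequence: B, W, R, Y, X, F, C, P, J, K, E.

Y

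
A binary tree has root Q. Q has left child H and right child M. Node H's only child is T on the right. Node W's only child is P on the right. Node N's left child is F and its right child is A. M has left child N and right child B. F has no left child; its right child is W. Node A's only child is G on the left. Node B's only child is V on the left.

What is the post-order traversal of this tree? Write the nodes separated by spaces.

T H P W F G A N V B M Q

Post-order visits the left subtree, then the right subtree, then the node.
At Q: go left to H.
  At H: no left child.
  At H: go right to T.
    T is a leaf — visit T.
  Visit H.
At Q: go right to M.
  At M: go left to N.
    At N: go left to F.
      At F: no left child.
      At F: go right to W.
        At W: no left child.
        At W: go right to P.
          P is a leaf — visit P.
        Visit W.
      Visit F.
    At N: go right to A.
      At A: go left to G.
        G is a leaf — visit G.
      At A: no right child.
      Visit A.
    Visit N.
  At M: go right to B.
    At B: go left to V.
      V is a leaf — visit V.
    At B: no right child.
    Visit B.
  Visit M.
Visit Q.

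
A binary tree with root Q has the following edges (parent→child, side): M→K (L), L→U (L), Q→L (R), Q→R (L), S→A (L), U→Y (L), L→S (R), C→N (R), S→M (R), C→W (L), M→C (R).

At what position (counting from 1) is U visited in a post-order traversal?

Post-order visits the left subtree, then the right subtree, then the node.
At Q: go left to R.
  R is a leaf — visit R.
At Q: go right to L.
  At L: go left to U.
    At U: go left to Y.
      Y is a leaf — visit Y.
    At U: no right child.
    Visit U.
  At L: go right to S.
    At S: go left to A.
      A is a leaf — visit A.
    At S: go right to M.
      At M: go left to K.
        K is a leaf — visit K.
      At M: go right to C.
        At C: go left to W.
          W is a leaf — visit W.
        At C: go right to N.
          N is a leaf — visit N.
        Visit C.
      Visit M.
    Visit S.
  Visit L.
Visit Q.
Full post-order sequence: R, Y, U, A, K, W, N, C, M, S, L, Q.

3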